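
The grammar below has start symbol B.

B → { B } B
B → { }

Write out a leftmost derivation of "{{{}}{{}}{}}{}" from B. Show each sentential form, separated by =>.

B => {B}B   [B → { B } B]
{B}B => {{B}B}B   [B → { B } B]
{{B}B}B => {{{}}B}B   [B → { }]
{{{}}B}B => {{{}}{B}B}B   [B → { B } B]
{{{}}{B}B}B => {{{}}{{}}B}B   [B → { }]
{{{}}{{}}B}B => {{{}}{{}}{}}B   [B → { }]
{{{}}{{}}{}}B => {{{}}{{}}{}}{}   [B → { }]

B=>{B}B=>{{B}B}B=>{{{}}B}B=>{{{}}{B}B}B=>{{{}}{{}}B}B=>{{{}}{{}}{}}B=>{{{}}{{}}{}}{}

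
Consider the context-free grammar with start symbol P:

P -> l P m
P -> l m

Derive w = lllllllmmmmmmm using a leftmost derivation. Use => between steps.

P => lPm => llPmm => lllPmmm => llllPmmmm => lllllPmmmmm => llllllPmmmmmm => lllllllmmmmmmm

P => lPm   [P -> l P m]
lPm => llPmm   [P -> l P m]
llPmm => lllPmmm   [P -> l P m]
lllPmmm => llllPmmmm   [P -> l P m]
llllPmmmm => lllllPmmmmm   [P -> l P m]
lllllPmmmmm => llllllPmmmmmm   [P -> l P m]
llllllPmmmmmm => lllllllmmmmmmm   [P -> l m]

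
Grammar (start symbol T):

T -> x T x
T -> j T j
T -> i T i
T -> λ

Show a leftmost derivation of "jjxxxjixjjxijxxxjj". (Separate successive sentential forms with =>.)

T => jTj   [T -> j T j]
jTj => jjTjj   [T -> j T j]
jjTjj => jjxTxjj   [T -> x T x]
jjxTxjj => jjxxTxxjj   [T -> x T x]
jjxxTxxjj => jjxxxTxxxjj   [T -> x T x]
jjxxxTxxxjj => jjxxxjTjxxxjj   [T -> j T j]
jjxxxjTjxxxjj => jjxxxjiTijxxxjj   [T -> i T i]
jjxxxjiTijxxxjj => jjxxxjixTxijxxxjj   [T -> x T x]
jjxxxjixTxijxxxjj => jjxxxjixjTjxijxxxjj   [T -> j T j]
jjxxxjixjTjxijxxxjj => jjxxxjixjjxijxxxjj   [T -> λ]

T => jTj => jjTjj => jjxTxjj => jjxxTxxjj => jjxxxTxxxjj => jjxxxjTjxxxjj => jjxxxjiTijxxxjj => jjxxxjixTxijxxxjj => jjxxxjixjTjxijxxxjj => jjxxxjixjjxijxxxjj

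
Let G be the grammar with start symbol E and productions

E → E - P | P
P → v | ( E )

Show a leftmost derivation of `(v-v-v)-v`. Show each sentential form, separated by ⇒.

E ⇒ E-P ⇒ P-P ⇒ (E)-P ⇒ (E-P)-P ⇒ (E-P-P)-P ⇒ (P-P-P)-P ⇒ (v-P-P)-P ⇒ (v-v-P)-P ⇒ (v-v-v)-P ⇒ (v-v-v)-v

E ⇒ E-P   [E → E - P]
E-P ⇒ P-P   [E → P]
P-P ⇒ (E)-P   [P → ( E )]
(E)-P ⇒ (E-P)-P   [E → E - P]
(E-P)-P ⇒ (E-P-P)-P   [E → E - P]
(E-P-P)-P ⇒ (P-P-P)-P   [E → P]
(P-P-P)-P ⇒ (v-P-P)-P   [P → v]
(v-P-P)-P ⇒ (v-v-P)-P   [P → v]
(v-v-P)-P ⇒ (v-v-v)-P   [P → v]
(v-v-v)-P ⇒ (v-v-v)-v   [P → v]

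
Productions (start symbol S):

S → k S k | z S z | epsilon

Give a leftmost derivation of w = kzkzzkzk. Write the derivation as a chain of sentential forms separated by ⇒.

S ⇒ kSk   [S → k S k]
kSk ⇒ kzSzk   [S → z S z]
kzSzk ⇒ kzkSkzk   [S → k S k]
kzkSkzk ⇒ kzkzSzkzk   [S → z S z]
kzkzSzkzk ⇒ kzkzzkzk   [S → epsilon]

S ⇒ kSk ⇒ kzSzk ⇒ kzkSkzk ⇒ kzkzSzkzk ⇒ kzkzzkzk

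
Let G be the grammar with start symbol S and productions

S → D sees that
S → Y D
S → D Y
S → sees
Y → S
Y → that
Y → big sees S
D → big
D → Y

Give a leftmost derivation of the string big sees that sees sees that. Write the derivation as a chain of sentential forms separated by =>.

S => D sees that   [S → D sees that]
D sees that => Y sees that   [D → Y]
Y sees that => S sees that   [Y → S]
S sees that => Y D sees that   [S → Y D]
Y D sees that => S D sees that   [Y → S]
S D sees that => D sees that D sees that   [S → D sees that]
D sees that D sees that => big sees that D sees that   [D → big]
big sees that D sees that => big sees that Y sees that   [D → Y]
big sees that Y sees that => big sees that S sees that   [Y → S]
big sees that S sees that => big sees that sees sees that   [S → sees]

S => D sees that => Y sees that => S sees that => Y D sees that => S D sees that => D sees that D sees that => big sees that D sees that => big sees that Y sees that => big sees that S sees that => big sees that sees sees that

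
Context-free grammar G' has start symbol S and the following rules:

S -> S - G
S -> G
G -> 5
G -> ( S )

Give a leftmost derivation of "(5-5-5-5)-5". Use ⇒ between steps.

S ⇒ S-G ⇒ G-G ⇒ (S)-G ⇒ (S-G)-G ⇒ (S-G-G)-G ⇒ (S-G-G-G)-G ⇒ (G-G-G-G)-G ⇒ (5-G-G-G)-G ⇒ (5-5-G-G)-G ⇒ (5-5-5-G)-G ⇒ (5-5-5-5)-G ⇒ (5-5-5-5)-5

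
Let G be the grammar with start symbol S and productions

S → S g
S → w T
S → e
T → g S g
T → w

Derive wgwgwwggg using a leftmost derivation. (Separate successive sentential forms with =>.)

S => Sg   [S → S g]
Sg => wTg   [S → w T]
wTg => wgSgg   [T → g S g]
wgSgg => wgwTgg   [S → w T]
wgwTgg => wgwgSggg   [T → g S g]
wgwgSggg => wgwgwTggg   [S → w T]
wgwgwTggg => wgwgwwggg   [T → w]

S => Sg => wTg => wgSgg => wgwTgg => wgwgSggg => wgwgwTggg => wgwgwwggg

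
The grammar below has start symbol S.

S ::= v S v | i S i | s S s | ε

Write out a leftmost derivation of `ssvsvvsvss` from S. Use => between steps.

S => sSs => ssSss => ssvSvss => ssvsSsvss => ssvsvSvsvss => ssvsvvsvss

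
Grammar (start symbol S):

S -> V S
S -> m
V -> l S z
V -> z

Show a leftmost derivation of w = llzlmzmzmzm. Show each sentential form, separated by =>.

S => VS => lSzS => lVSzS => llSzSzS => llVSzSzS => llzSzSzS => llzVSzSzS => llzlSzSzSzS => llzlmzSzSzS => llzlmzmzSzS => llzlmzmzmzS => llzlmzmzmzm

S => VS   [S -> V S]
VS => lSzS   [V -> l S z]
lSzS => lVSzS   [S -> V S]
lVSzS => llSzSzS   [V -> l S z]
llSzSzS => llVSzSzS   [S -> V S]
llVSzSzS => llzSzSzS   [V -> z]
llzSzSzS => llzVSzSzS   [S -> V S]
llzVSzSzS => llzlSzSzSzS   [V -> l S z]
llzlSzSzSzS => llzlmzSzSzS   [S -> m]
llzlmzSzSzS => llzlmzmzSzS   [S -> m]
llzlmzmzSzS => llzlmzmzmzS   [S -> m]
llzlmzmzmzS => llzlmzmzmzm   [S -> m]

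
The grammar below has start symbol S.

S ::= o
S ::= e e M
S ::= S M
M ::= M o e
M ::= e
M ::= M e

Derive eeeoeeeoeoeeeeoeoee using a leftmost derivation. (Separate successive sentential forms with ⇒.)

S ⇒ SM ⇒ eeMM ⇒ eeMoeM ⇒ eeMoeoeM ⇒ eeMeoeoeM ⇒ eeMeeoeoeM ⇒ eeMeeeoeoeM ⇒ eeMoeeeeoeoeM ⇒ eeMoeoeeeeoeoeM ⇒ eeMeoeoeeeeoeoeM ⇒ eeMeeoeoeeeeoeoeM ⇒ eeMoeeeoeoeeeeoeoeM ⇒ eeeoeeeoeoeeeeoeoeM ⇒ eeeoeeeoeoeeeeoeoee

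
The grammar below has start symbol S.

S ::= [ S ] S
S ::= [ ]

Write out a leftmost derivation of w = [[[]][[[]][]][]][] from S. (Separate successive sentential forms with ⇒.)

S ⇒ [S]S ⇒ [[S]S]S ⇒ [[[]]S]S ⇒ [[[]][S]S]S ⇒ [[[]][[S]S]S]S ⇒ [[[]][[[]]S]S]S ⇒ [[[]][[[]][]]S]S ⇒ [[[]][[[]][]][]]S ⇒ [[[]][[[]][]][]][]

S ⇒ [S]S   [S ::= [ S ] S]
[S]S ⇒ [[S]S]S   [S ::= [ S ] S]
[[S]S]S ⇒ [[[]]S]S   [S ::= [ ]]
[[[]]S]S ⇒ [[[]][S]S]S   [S ::= [ S ] S]
[[[]][S]S]S ⇒ [[[]][[S]S]S]S   [S ::= [ S ] S]
[[[]][[S]S]S]S ⇒ [[[]][[[]]S]S]S   [S ::= [ ]]
[[[]][[[]]S]S]S ⇒ [[[]][[[]][]]S]S   [S ::= [ ]]
[[[]][[[]][]]S]S ⇒ [[[]][[[]][]][]]S   [S ::= [ ]]
[[[]][[[]][]][]]S ⇒ [[[]][[[]][]][]][]   [S ::= [ ]]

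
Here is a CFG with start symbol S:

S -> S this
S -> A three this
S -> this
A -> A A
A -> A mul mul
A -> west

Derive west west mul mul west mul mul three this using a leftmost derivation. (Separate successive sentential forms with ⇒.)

S ⇒ A three this ⇒ A mul mul three this ⇒ A A mul mul three this ⇒ west A mul mul three this ⇒ west A A mul mul three this ⇒ west A mul mul A mul mul three this ⇒ west west mul mul A mul mul three this ⇒ west west mul mul west mul mul three this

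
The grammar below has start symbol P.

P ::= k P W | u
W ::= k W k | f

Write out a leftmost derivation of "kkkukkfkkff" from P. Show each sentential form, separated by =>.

P=>kPW=>kkPWW=>kkkPWWW=>kkkuWWW=>kkkukWkWW=>kkkukkWkkWW=>kkkukkfkkWW=>kkkukkfkkfW=>kkkukkfkkff

P => kPW   [P ::= k P W]
kPW => kkPWW   [P ::= k P W]
kkPWW => kkkPWWW   [P ::= k P W]
kkkPWWW => kkkuWWW   [P ::= u]
kkkuWWW => kkkukWkWW   [W ::= k W k]
kkkukWkWW => kkkukkWkkWW   [W ::= k W k]
kkkukkWkkWW => kkkukkfkkWW   [W ::= f]
kkkukkfkkWW => kkkukkfkkfW   [W ::= f]
kkkukkfkkfW => kkkukkfkkff   [W ::= f]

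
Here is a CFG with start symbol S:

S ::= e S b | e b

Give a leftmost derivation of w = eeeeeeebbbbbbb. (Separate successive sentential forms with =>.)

S=>eSb=>eeSbb=>eeeSbbb=>eeeeSbbbb=>eeeeeSbbbbb=>eeeeeeSbbbbbb=>eeeeeeebbbbbbb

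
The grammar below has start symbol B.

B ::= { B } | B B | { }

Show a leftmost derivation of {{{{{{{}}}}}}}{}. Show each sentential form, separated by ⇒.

B ⇒ BB   [B ::= B B]
BB ⇒ {B}B   [B ::= { B }]
{B}B ⇒ {{B}}B   [B ::= { B }]
{{B}}B ⇒ {{{B}}}B   [B ::= { B }]
{{{B}}}B ⇒ {{{{B}}}}B   [B ::= { B }]
{{{{B}}}}B ⇒ {{{{{B}}}}}B   [B ::= { B }]
{{{{{B}}}}}B ⇒ {{{{{{B}}}}}}B   [B ::= { B }]
{{{{{{B}}}}}}B ⇒ {{{{{{{}}}}}}}B   [B ::= { }]
{{{{{{{}}}}}}}B ⇒ {{{{{{{}}}}}}}{}   [B ::= { }]

B ⇒ BB ⇒ {B}B ⇒ {{B}}B ⇒ {{{B}}}B ⇒ {{{{B}}}}B ⇒ {{{{{B}}}}}B ⇒ {{{{{{B}}}}}}B ⇒ {{{{{{{}}}}}}}B ⇒ {{{{{{{}}}}}}}{}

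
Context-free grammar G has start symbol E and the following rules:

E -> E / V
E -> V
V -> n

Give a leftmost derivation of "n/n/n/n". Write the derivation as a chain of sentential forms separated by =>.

E => E/V => E/V/V => E/V/V/V => V/V/V/V => n/V/V/V => n/n/V/V => n/n/n/V => n/n/n/n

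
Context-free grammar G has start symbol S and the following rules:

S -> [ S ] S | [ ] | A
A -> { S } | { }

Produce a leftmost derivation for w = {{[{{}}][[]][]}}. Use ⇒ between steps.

S ⇒ A   [S -> A]
A ⇒ {S}   [A -> { S }]
{S} ⇒ {A}   [S -> A]
{A} ⇒ {{S}}   [A -> { S }]
{{S}} ⇒ {{[S]S}}   [S -> [ S ] S]
{{[S]S}} ⇒ {{[A]S}}   [S -> A]
{{[A]S}} ⇒ {{[{S}]S}}   [A -> { S }]
{{[{S}]S}} ⇒ {{[{A}]S}}   [S -> A]
{{[{A}]S}} ⇒ {{[{{}}]S}}   [A -> { }]
{{[{{}}]S}} ⇒ {{[{{}}][S]S}}   [S -> [ S ] S]
{{[{{}}][S]S}} ⇒ {{[{{}}][[]]S}}   [S -> [ ]]
{{[{{}}][[]]S}} ⇒ {{[{{}}][[]][]}}   [S -> [ ]]

S ⇒ A ⇒ {S} ⇒ {A} ⇒ {{S}} ⇒ {{[S]S}} ⇒ {{[A]S}} ⇒ {{[{S}]S}} ⇒ {{[{A}]S}} ⇒ {{[{{}}]S}} ⇒ {{[{{}}][S]S}} ⇒ {{[{{}}][[]]S}} ⇒ {{[{{}}][[]][]}}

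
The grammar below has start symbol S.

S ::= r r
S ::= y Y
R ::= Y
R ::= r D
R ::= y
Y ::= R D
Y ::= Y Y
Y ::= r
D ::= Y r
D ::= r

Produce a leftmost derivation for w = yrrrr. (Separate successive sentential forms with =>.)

S => yY   [S ::= y Y]
yY => yYY   [Y ::= Y Y]
yYY => yRDY   [Y ::= R D]
yRDY => yYDY   [R ::= Y]
yYDY => yYYDY   [Y ::= Y Y]
yYYDY => yrYDY   [Y ::= r]
yrYDY => yrrDY   [Y ::= r]
yrrDY => yrrrY   [D ::= r]
yrrrY => yrrrr   [Y ::= r]

S => yY => yYY => yRDY => yYDY => yYYDY => yrYDY => yrrDY => yrrrY => yrrrr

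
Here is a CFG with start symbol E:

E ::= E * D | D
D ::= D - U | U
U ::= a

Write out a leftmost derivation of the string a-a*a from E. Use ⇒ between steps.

E ⇒ E*D   [E ::= E * D]
E*D ⇒ D*D   [E ::= D]
D*D ⇒ D-U*D   [D ::= D - U]
D-U*D ⇒ U-U*D   [D ::= U]
U-U*D ⇒ a-U*D   [U ::= a]
a-U*D ⇒ a-a*D   [U ::= a]
a-a*D ⇒ a-a*U   [D ::= U]
a-a*U ⇒ a-a*a   [U ::= a]

E ⇒ E*D ⇒ D*D ⇒ D-U*D ⇒ U-U*D ⇒ a-U*D ⇒ a-a*D ⇒ a-a*U ⇒ a-a*a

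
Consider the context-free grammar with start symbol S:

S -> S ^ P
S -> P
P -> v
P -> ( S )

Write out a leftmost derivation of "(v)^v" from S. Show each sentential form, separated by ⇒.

S ⇒ S^P   [S -> S ^ P]
S^P ⇒ P^P   [S -> P]
P^P ⇒ (S)^P   [P -> ( S )]
(S)^P ⇒ (P)^P   [S -> P]
(P)^P ⇒ (v)^P   [P -> v]
(v)^P ⇒ (v)^v   [P -> v]

S⇒S^P⇒P^P⇒(S)^P⇒(P)^P⇒(v)^P⇒(v)^v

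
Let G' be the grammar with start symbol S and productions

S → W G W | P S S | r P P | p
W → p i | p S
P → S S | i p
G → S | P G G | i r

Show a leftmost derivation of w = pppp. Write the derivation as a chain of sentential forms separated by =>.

S => PSS => SSSS => pSSS => ppSS => pppS => pppp

S => PSS   [S → P S S]
PSS => SSSS   [P → S S]
SSSS => pSSS   [S → p]
pSSS => ppSS   [S → p]
ppSS => pppS   [S → p]
pppS => pppp   [S → p]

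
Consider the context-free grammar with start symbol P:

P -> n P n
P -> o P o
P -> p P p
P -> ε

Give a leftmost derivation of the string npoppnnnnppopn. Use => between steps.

P => nPn => npPpn => npoPopn => npopPpopn => npoppPppopn => npoppnPnppopn => npoppnnPnnppopn => npoppnnnnppopn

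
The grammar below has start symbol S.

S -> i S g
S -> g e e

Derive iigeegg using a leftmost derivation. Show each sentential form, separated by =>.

S => iSg   [S -> i S g]
iSg => iiSgg   [S -> i S g]
iiSgg => iigeegg   [S -> g e e]

S => iSg => iiSgg => iigeegg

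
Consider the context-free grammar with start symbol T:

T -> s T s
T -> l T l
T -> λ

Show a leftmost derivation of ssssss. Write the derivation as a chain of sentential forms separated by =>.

T => sTs   [T -> s T s]
sTs => ssTss   [T -> s T s]
ssTss => sssTsss   [T -> s T s]
sssTsss => ssssss   [T -> λ]

T=>sTs=>ssTss=>sssTsss=>ssssss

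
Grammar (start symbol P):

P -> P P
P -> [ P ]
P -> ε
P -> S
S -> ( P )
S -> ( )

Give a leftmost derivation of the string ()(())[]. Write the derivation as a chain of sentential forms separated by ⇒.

P ⇒ PP ⇒ PPP ⇒ SPP ⇒ ()PP ⇒ ()PPP ⇒ ()SPP ⇒ ()(P)PP ⇒ ()(S)PP ⇒ ()(())PP ⇒ ()(())[P]P ⇒ ()(())[]P ⇒ ()(())[]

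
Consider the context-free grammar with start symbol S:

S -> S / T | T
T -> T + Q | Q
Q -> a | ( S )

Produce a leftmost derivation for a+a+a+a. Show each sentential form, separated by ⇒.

S ⇒ T   [S -> T]
T ⇒ T+Q   [T -> T + Q]
T+Q ⇒ T+Q+Q   [T -> T + Q]
T+Q+Q ⇒ T+Q+Q+Q   [T -> T + Q]
T+Q+Q+Q ⇒ Q+Q+Q+Q   [T -> Q]
Q+Q+Q+Q ⇒ a+Q+Q+Q   [Q -> a]
a+Q+Q+Q ⇒ a+a+Q+Q   [Q -> a]
a+a+Q+Q ⇒ a+a+a+Q   [Q -> a]
a+a+a+Q ⇒ a+a+a+a   [Q -> a]

S ⇒ T ⇒ T+Q ⇒ T+Q+Q ⇒ T+Q+Q+Q ⇒ Q+Q+Q+Q ⇒ a+Q+Q+Q ⇒ a+a+Q+Q ⇒ a+a+a+Q ⇒ a+a+a+a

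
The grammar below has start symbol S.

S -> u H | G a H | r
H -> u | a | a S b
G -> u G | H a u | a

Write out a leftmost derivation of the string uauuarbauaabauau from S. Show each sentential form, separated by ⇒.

S ⇒ GaH ⇒ uGaH ⇒ uHauaH ⇒ uaSbauaH ⇒ uaGaHbauaH ⇒ uauGaHbauaH ⇒ uauuGaHbauaH ⇒ uauuHauaHbauaH ⇒ uauuaSbauaHbauaH ⇒ uauuarbauaHbauaH ⇒ uauuarbauaabauaH ⇒ uauuarbauaabauau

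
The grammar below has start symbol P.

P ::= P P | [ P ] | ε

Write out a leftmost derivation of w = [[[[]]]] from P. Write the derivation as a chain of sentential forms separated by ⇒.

P ⇒ [P]   [P ::= [ P ]]
[P] ⇒ [[P]]   [P ::= [ P ]]
[[P]] ⇒ [[PP]]   [P ::= P P]
[[PP]] ⇒ [[[P]P]]   [P ::= [ P ]]
[[[P]P]] ⇒ [[[[P]]P]]   [P ::= [ P ]]
[[[[P]]P]] ⇒ [[[[]]P]]   [P ::= ε]
[[[[]]P]] ⇒ [[[[]]]]   [P ::= ε]

P⇒[P]⇒[[P]]⇒[[PP]]⇒[[[P]P]]⇒[[[[P]]P]]⇒[[[[]]P]]⇒[[[[]]]]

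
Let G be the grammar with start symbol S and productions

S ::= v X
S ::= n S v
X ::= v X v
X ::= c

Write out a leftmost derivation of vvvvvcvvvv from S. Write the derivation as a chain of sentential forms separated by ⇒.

S⇒vX⇒vvXv⇒vvvXvv⇒vvvvXvvv⇒vvvvvXvvvv⇒vvvvvcvvvv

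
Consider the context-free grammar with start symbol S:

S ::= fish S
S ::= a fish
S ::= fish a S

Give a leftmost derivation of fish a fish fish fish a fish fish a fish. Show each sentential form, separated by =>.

S => fish a S => fish a fish S => fish a fish fish S => fish a fish fish fish a S => fish a fish fish fish a fish S => fish a fish fish fish a fish fish S => fish a fish fish fish a fish fish a fish

S => fish a S   [S ::= fish a S]
fish a S => fish a fish S   [S ::= fish S]
fish a fish S => fish a fish fish S   [S ::= fish S]
fish a fish fish S => fish a fish fish fish a S   [S ::= fish a S]
fish a fish fish fish a S => fish a fish fish fish a fish S   [S ::= fish S]
fish a fish fish fish a fish S => fish a fish fish fish a fish fish S   [S ::= fish S]
fish a fish fish fish a fish fish S => fish a fish fish fish a fish fish a fish   [S ::= a fish]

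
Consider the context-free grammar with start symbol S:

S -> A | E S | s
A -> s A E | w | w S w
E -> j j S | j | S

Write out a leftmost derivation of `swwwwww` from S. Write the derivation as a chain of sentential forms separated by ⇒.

S⇒A⇒sAE⇒swSwE⇒swAwE⇒swwwE⇒swwwS⇒swwwA⇒swwwwSw⇒swwwwAw⇒swwwwww

S ⇒ A   [S -> A]
A ⇒ sAE   [A -> s A E]
sAE ⇒ swSwE   [A -> w S w]
swSwE ⇒ swAwE   [S -> A]
swAwE ⇒ swwwE   [A -> w]
swwwE ⇒ swwwS   [E -> S]
swwwS ⇒ swwwA   [S -> A]
swwwA ⇒ swwwwSw   [A -> w S w]
swwwwSw ⇒ swwwwAw   [S -> A]
swwwwAw ⇒ swwwwww   [A -> w]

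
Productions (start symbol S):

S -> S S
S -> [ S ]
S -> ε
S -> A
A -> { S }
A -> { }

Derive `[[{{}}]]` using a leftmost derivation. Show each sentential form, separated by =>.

S => [S] => [SS] => [[S]S] => [[SS]S] => [[AS]S] => [[{S}S]S] => [[{A}S]S] => [[{{}}S]S] => [[{{}}]S] => [[{{}}]]

S => [S]   [S -> [ S ]]
[S] => [SS]   [S -> S S]
[SS] => [[S]S]   [S -> [ S ]]
[[S]S] => [[SS]S]   [S -> S S]
[[SS]S] => [[AS]S]   [S -> A]
[[AS]S] => [[{S}S]S]   [A -> { S }]
[[{S}S]S] => [[{A}S]S]   [S -> A]
[[{A}S]S] => [[{{}}S]S]   [A -> { }]
[[{{}}S]S] => [[{{}}]S]   [S -> ε]
[[{{}}]S] => [[{{}}]]   [S -> ε]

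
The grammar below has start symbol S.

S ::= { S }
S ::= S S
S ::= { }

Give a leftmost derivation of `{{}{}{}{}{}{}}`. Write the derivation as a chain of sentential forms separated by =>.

S=>{S}=>{SS}=>{SSS}=>{SSSS}=>{SSSSS}=>{{}SSSS}=>{{}SSSSS}=>{{}{}SSSS}=>{{}{}{}SSS}=>{{}{}{}{}SS}=>{{}{}{}{}{}S}=>{{}{}{}{}{}{}}

S => {S}   [S ::= { S }]
{S} => {SS}   [S ::= S S]
{SS} => {SSS}   [S ::= S S]
{SSS} => {SSSS}   [S ::= S S]
{SSSS} => {SSSSS}   [S ::= S S]
{SSSSS} => {{}SSSS}   [S ::= { }]
{{}SSSS} => {{}SSSSS}   [S ::= S S]
{{}SSSSS} => {{}{}SSSS}   [S ::= { }]
{{}{}SSSS} => {{}{}{}SSS}   [S ::= { }]
{{}{}{}SSS} => {{}{}{}{}SS}   [S ::= { }]
{{}{}{}{}SS} => {{}{}{}{}{}S}   [S ::= { }]
{{}{}{}{}{}S} => {{}{}{}{}{}{}}   [S ::= { }]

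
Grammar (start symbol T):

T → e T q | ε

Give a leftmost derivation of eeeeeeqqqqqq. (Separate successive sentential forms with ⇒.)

T ⇒ eTq ⇒ eeTqq ⇒ eeeTqqq ⇒ eeeeTqqqq ⇒ eeeeeTqqqqq ⇒ eeeeeeTqqqqqq ⇒ eeeeeeqqqqqq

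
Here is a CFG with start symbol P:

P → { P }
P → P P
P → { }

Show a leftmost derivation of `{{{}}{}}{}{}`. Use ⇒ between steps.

P ⇒ PP   [P → P P]
PP ⇒ PPP   [P → P P]
PPP ⇒ {P}PP   [P → { P }]
{P}PP ⇒ {PP}PP   [P → P P]
{PP}PP ⇒ {{P}P}PP   [P → { P }]
{{P}P}PP ⇒ {{{}}P}PP   [P → { }]
{{{}}P}PP ⇒ {{{}}{}}PP   [P → { }]
{{{}}{}}PP ⇒ {{{}}{}}{}P   [P → { }]
{{{}}{}}{}P ⇒ {{{}}{}}{}{}   [P → { }]

P ⇒ PP ⇒ PPP ⇒ {P}PP ⇒ {PP}PP ⇒ {{P}P}PP ⇒ {{{}}P}PP ⇒ {{{}}{}}PP ⇒ {{{}}{}}{}P ⇒ {{{}}{}}{}{}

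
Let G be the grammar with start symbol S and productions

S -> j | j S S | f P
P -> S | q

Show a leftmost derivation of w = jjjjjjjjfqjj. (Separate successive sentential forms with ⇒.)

S ⇒ jSS ⇒ jjSSS ⇒ jjjSSSS ⇒ jjjjSSSSS ⇒ jjjjjSSSS ⇒ jjjjjjSSS ⇒ jjjjjjjSSSS ⇒ jjjjjjjjSSS ⇒ jjjjjjjjfPSS ⇒ jjjjjjjjfqSS ⇒ jjjjjjjjfqjS ⇒ jjjjjjjjfqjj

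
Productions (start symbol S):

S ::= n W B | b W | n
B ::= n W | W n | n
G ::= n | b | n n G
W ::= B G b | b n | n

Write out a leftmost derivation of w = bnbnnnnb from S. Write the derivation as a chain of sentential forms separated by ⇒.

S⇒bW⇒bBGb⇒bnWGb⇒bnbnGb⇒bnbnnnGb⇒bnbnnnnb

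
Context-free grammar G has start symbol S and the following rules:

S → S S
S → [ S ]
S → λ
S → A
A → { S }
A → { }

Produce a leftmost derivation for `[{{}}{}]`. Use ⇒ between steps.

S ⇒ [S] ⇒ [SS] ⇒ [AS] ⇒ [{S}S] ⇒ [{A}S] ⇒ [{{}}S] ⇒ [{{}}A] ⇒ [{{}}{}]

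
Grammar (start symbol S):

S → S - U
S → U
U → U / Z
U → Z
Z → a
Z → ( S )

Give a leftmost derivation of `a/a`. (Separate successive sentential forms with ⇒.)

S ⇒ U   [S → U]
U ⇒ U/Z   [U → U / Z]
U/Z ⇒ Z/Z   [U → Z]
Z/Z ⇒ a/Z   [Z → a]
a/Z ⇒ a/a   [Z → a]

S⇒U⇒U/Z⇒Z/Z⇒a/Z⇒a/a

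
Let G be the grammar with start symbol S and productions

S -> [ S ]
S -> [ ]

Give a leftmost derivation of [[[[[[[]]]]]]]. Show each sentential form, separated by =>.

S => [S] => [[S]] => [[[S]]] => [[[[S]]]] => [[[[[S]]]]] => [[[[[[S]]]]]] => [[[[[[[]]]]]]]

S => [S]   [S -> [ S ]]
[S] => [[S]]   [S -> [ S ]]
[[S]] => [[[S]]]   [S -> [ S ]]
[[[S]]] => [[[[S]]]]   [S -> [ S ]]
[[[[S]]]] => [[[[[S]]]]]   [S -> [ S ]]
[[[[[S]]]]] => [[[[[[S]]]]]]   [S -> [ S ]]
[[[[[[S]]]]]] => [[[[[[[]]]]]]]   [S -> [ ]]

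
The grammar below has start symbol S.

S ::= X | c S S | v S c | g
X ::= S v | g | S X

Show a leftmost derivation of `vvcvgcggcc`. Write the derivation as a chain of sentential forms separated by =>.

S => vSc   [S ::= v S c]
vSc => vvScc   [S ::= v S c]
vvScc => vvXcc   [S ::= X]
vvXcc => vvSXcc   [X ::= S X]
vvSXcc => vvcSSXcc   [S ::= c S S]
vvcSSXcc => vvcvScSXcc   [S ::= v S c]
vvcvScSXcc => vvcvgcSXcc   [S ::= g]
vvcvgcSXcc => vvcvgcgXcc   [S ::= g]
vvcvgcgXcc => vvcvgcggcc   [X ::= g]

S => vSc => vvScc => vvXcc => vvSXcc => vvcSSXcc => vvcvScSXcc => vvcvgcSXcc => vvcvgcgXcc => vvcvgcggcc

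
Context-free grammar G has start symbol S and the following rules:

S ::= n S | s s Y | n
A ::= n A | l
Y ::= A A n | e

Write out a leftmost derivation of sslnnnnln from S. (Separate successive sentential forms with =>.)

S => ssY   [S ::= s s Y]
ssY => ssAAn   [Y ::= A A n]
ssAAn => sslAn   [A ::= l]
sslAn => sslnAn   [A ::= n A]
sslnAn => sslnnAn   [A ::= n A]
sslnnAn => sslnnnAn   [A ::= n A]
sslnnnAn => sslnnnnAn   [A ::= n A]
sslnnnnAn => sslnnnnln   [A ::= l]

S => ssY => ssAAn => sslAn => sslnAn => sslnnAn => sslnnnAn => sslnnnnAn => sslnnnnln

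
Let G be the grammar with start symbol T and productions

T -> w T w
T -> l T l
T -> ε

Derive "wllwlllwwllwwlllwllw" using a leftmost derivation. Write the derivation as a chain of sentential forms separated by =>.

T => wTw   [T -> w T w]
wTw => wlTlw   [T -> l T l]
wlTlw => wllTllw   [T -> l T l]
wllTllw => wllwTwllw   [T -> w T w]
wllwTwllw => wllwlTlwllw   [T -> l T l]
wllwlTlwllw => wllwllTllwllw   [T -> l T l]
wllwllTllwllw => wllwlllTlllwllw   [T -> l T l]
wllwlllTlllwllw => wllwlllwTwlllwllw   [T -> w T w]
wllwlllwTwlllwllw => wllwlllwwTwwlllwllw   [T -> w T w]
wllwlllwwTwwlllwllw => wllwlllwwlTlwwlllwllw   [T -> l T l]
wllwlllwwlTlwwlllwllw => wllwlllwwllwwlllwllw   [T -> ε]

T => wTw => wlTlw => wllTllw => wllwTwllw => wllwlTlwllw => wllwllTllwllw => wllwlllTlllwllw => wllwlllwTwlllwllw => wllwlllwwTwwlllwllw => wllwlllwwlTlwwlllwllw => wllwlllwwllwwlllwllw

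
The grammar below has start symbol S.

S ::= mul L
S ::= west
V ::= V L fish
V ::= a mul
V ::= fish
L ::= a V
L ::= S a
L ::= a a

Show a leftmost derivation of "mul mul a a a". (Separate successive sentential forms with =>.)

S => mul L => mul S a => mul mul L a => mul mul a a a

S => mul L   [S ::= mul L]
mul L => mul S a   [L ::= S a]
mul S a => mul mul L a   [S ::= mul L]
mul mul L a => mul mul a a a   [L ::= a a]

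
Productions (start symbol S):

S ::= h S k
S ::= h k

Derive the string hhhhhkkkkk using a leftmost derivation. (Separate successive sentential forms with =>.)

S => hSk => hhSkk => hhhSkkk => hhhhSkkkk => hhhhhkkkkk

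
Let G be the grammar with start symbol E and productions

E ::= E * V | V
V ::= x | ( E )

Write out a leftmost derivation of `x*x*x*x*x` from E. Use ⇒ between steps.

E ⇒ E*V   [E ::= E * V]
E*V ⇒ E*V*V   [E ::= E * V]
E*V*V ⇒ E*V*V*V   [E ::= E * V]
E*V*V*V ⇒ E*V*V*V*V   [E ::= E * V]
E*V*V*V*V ⇒ V*V*V*V*V   [E ::= V]
V*V*V*V*V ⇒ x*V*V*V*V   [V ::= x]
x*V*V*V*V ⇒ x*x*V*V*V   [V ::= x]
x*x*V*V*V ⇒ x*x*x*V*V   [V ::= x]
x*x*x*V*V ⇒ x*x*x*x*V   [V ::= x]
x*x*x*x*V ⇒ x*x*x*x*x   [V ::= x]

E ⇒ E*V ⇒ E*V*V ⇒ E*V*V*V ⇒ E*V*V*V*V ⇒ V*V*V*V*V ⇒ x*V*V*V*V ⇒ x*x*V*V*V ⇒ x*x*x*V*V ⇒ x*x*x*x*V ⇒ x*x*x*x*x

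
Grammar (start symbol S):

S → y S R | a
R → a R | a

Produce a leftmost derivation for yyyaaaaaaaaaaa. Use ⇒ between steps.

S ⇒ ySR ⇒ yySRR ⇒ yyySRRR ⇒ yyyaRRR ⇒ yyyaaRRR ⇒ yyyaaaRRR ⇒ yyyaaaaRRR ⇒ yyyaaaaaRRR ⇒ yyyaaaaaaRRR ⇒ yyyaaaaaaaRR ⇒ yyyaaaaaaaaRR ⇒ yyyaaaaaaaaaRR ⇒ yyyaaaaaaaaaaR ⇒ yyyaaaaaaaaaaa

S ⇒ ySR   [S → y S R]
ySR ⇒ yySRR   [S → y S R]
yySRR ⇒ yyySRRR   [S → y S R]
yyySRRR ⇒ yyyaRRR   [S → a]
yyyaRRR ⇒ yyyaaRRR   [R → a R]
yyyaaRRR ⇒ yyyaaaRRR   [R → a R]
yyyaaaRRR ⇒ yyyaaaaRRR   [R → a R]
yyyaaaaRRR ⇒ yyyaaaaaRRR   [R → a R]
yyyaaaaaRRR ⇒ yyyaaaaaaRRR   [R → a R]
yyyaaaaaaRRR ⇒ yyyaaaaaaaRR   [R → a]
yyyaaaaaaaRR ⇒ yyyaaaaaaaaRR   [R → a R]
yyyaaaaaaaaRR ⇒ yyyaaaaaaaaaRR   [R → a R]
yyyaaaaaaaaaRR ⇒ yyyaaaaaaaaaaR   [R → a]
yyyaaaaaaaaaaR ⇒ yyyaaaaaaaaaaa   [R → a]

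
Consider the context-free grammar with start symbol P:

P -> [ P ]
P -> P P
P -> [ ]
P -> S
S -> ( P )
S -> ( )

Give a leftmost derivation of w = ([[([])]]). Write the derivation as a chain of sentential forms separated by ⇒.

P ⇒ S   [P -> S]
S ⇒ (P)   [S -> ( P )]
(P) ⇒ ([P])   [P -> [ P ]]
([P]) ⇒ ([[P]])   [P -> [ P ]]
([[P]]) ⇒ ([[S]])   [P -> S]
([[S]]) ⇒ ([[(P)]])   [S -> ( P )]
([[(P)]]) ⇒ ([[([])]])   [P -> [ ]]

P ⇒ S ⇒ (P) ⇒ ([P]) ⇒ ([[P]]) ⇒ ([[S]]) ⇒ ([[(P)]]) ⇒ ([[([])]])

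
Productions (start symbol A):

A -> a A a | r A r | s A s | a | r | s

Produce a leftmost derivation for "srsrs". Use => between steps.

A => sAs => srArs => srsrs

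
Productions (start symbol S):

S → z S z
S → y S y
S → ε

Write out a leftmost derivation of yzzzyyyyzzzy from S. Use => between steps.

S=>ySy=>yzSzy=>yzzSzzy=>yzzzSzzzy=>yzzzySyzzzy=>yzzzyySyyzzzy=>yzzzyyyyzzzy

S => ySy   [S → y S y]
ySy => yzSzy   [S → z S z]
yzSzy => yzzSzzy   [S → z S z]
yzzSzzy => yzzzSzzzy   [S → z S z]
yzzzSzzzy => yzzzySyzzzy   [S → y S y]
yzzzySyzzzy => yzzzyySyyzzzy   [S → y S y]
yzzzyySyyzzzy => yzzzyyyyzzzy   [S → ε]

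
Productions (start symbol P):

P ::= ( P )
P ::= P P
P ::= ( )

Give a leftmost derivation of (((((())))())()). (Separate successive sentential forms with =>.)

P => (P)   [P ::= ( P )]
(P) => (PP)   [P ::= P P]
(PP) => ((P)P)   [P ::= ( P )]
((P)P) => ((PP)P)   [P ::= P P]
((PP)P) => (((P)P)P)   [P ::= ( P )]
(((P)P)P) => ((((P))P)P)   [P ::= ( P )]
((((P))P)P) => (((((P)))P)P)   [P ::= ( P )]
(((((P)))P)P) => (((((())))P)P)   [P ::= ( )]
(((((())))P)P) => (((((())))())P)   [P ::= ( )]
(((((())))())P) => (((((())))())())   [P ::= ( )]

P => (P) => (PP) => ((P)P) => ((PP)P) => (((P)P)P) => ((((P))P)P) => (((((P)))P)P) => (((((())))P)P) => (((((())))())P) => (((((())))())())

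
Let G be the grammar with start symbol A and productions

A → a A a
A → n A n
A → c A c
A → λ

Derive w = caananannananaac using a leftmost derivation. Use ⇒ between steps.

A ⇒ cAc ⇒ caAac ⇒ caaAaac ⇒ caanAnaac ⇒ caanaAanaac ⇒ caananAnanaac ⇒ caananaAananaac ⇒ caanananAnananaac ⇒ caananannananaac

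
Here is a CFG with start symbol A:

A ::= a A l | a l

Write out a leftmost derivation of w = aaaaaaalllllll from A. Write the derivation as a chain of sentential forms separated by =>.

A => aAl   [A ::= a A l]
aAl => aaAll   [A ::= a A l]
aaAll => aaaAlll   [A ::= a A l]
aaaAlll => aaaaAllll   [A ::= a A l]
aaaaAllll => aaaaaAlllll   [A ::= a A l]
aaaaaAlllll => aaaaaaAllllll   [A ::= a A l]
aaaaaaAllllll => aaaaaaalllllll   [A ::= a l]

A => aAl => aaAll => aaaAlll => aaaaAllll => aaaaaAlllll => aaaaaaAllllll => aaaaaaalllllll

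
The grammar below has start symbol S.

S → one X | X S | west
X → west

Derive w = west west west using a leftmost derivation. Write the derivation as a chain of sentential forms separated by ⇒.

S ⇒ X S ⇒ west S ⇒ west X S ⇒ west west S ⇒ west west west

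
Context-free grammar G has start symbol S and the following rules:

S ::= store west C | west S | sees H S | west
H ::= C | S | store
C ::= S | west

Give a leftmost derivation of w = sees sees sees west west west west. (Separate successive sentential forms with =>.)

S => sees H S => sees S S => sees sees H S S => sees sees S S S => sees sees sees H S S S => sees sees sees S S S S => sees sees sees west S S S => sees sees sees west west S S => sees sees sees west west west S => sees sees sees west west west west

S => sees H S   [S ::= sees H S]
sees H S => sees S S   [H ::= S]
sees S S => sees sees H S S   [S ::= sees H S]
sees sees H S S => sees sees S S S   [H ::= S]
sees sees S S S => sees sees sees H S S S   [S ::= sees H S]
sees sees sees H S S S => sees sees sees S S S S   [H ::= S]
sees sees sees S S S S => sees sees sees west S S S   [S ::= west]
sees sees sees west S S S => sees sees sees west west S S   [S ::= west]
sees sees sees west west S S => sees sees sees west west west S   [S ::= west]
sees sees sees west west west S => sees sees sees west west west west   [S ::= west]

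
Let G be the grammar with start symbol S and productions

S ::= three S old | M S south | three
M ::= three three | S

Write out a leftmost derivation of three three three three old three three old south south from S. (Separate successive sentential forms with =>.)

S => M S south => three three S south => three three M S south south => three three S S south south => three three three S old S south south => three three three three old S south south => three three three three old three S old south south => three three three three old three three old south south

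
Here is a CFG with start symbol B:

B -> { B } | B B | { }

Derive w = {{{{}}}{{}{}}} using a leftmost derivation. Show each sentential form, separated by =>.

B=>{B}=>{BB}=>{{B}B}=>{{{B}}B}=>{{{{}}}B}=>{{{{}}}{B}}=>{{{{}}}{BB}}=>{{{{}}}{{}B}}=>{{{{}}}{{}{}}}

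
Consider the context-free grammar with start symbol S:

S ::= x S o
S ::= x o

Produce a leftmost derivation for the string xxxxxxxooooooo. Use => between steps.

S => xSo => xxSoo => xxxSooo => xxxxSoooo => xxxxxSooooo => xxxxxxSoooooo => xxxxxxxooooooo

S => xSo   [S ::= x S o]
xSo => xxSoo   [S ::= x S o]
xxSoo => xxxSooo   [S ::= x S o]
xxxSooo => xxxxSoooo   [S ::= x S o]
xxxxSoooo => xxxxxSooooo   [S ::= x S o]
xxxxxSooooo => xxxxxxSoooooo   [S ::= x S o]
xxxxxxSoooooo => xxxxxxxooooooo   [S ::= x o]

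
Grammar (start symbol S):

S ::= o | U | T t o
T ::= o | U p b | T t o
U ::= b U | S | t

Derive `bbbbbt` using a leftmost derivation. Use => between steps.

S => U => bU => bbU => bbbU => bbbbU => bbbbbU => bbbbbt

S => U   [S ::= U]
U => bU   [U ::= b U]
bU => bbU   [U ::= b U]
bbU => bbbU   [U ::= b U]
bbbU => bbbbU   [U ::= b U]
bbbbU => bbbbbU   [U ::= b U]
bbbbbU => bbbbbt   [U ::= t]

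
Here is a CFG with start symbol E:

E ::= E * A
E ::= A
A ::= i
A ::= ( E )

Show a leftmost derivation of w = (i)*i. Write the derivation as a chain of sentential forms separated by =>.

E => E*A => A*A => (E)*A => (A)*A => (i)*A => (i)*i

E => E*A   [E ::= E * A]
E*A => A*A   [E ::= A]
A*A => (E)*A   [A ::= ( E )]
(E)*A => (A)*A   [E ::= A]
(A)*A => (i)*A   [A ::= i]
(i)*A => (i)*i   [A ::= i]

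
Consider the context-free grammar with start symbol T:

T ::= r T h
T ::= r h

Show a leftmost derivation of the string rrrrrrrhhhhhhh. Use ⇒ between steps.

T ⇒ rTh   [T ::= r T h]
rTh ⇒ rrThh   [T ::= r T h]
rrThh ⇒ rrrThhh   [T ::= r T h]
rrrThhh ⇒ rrrrThhhh   [T ::= r T h]
rrrrThhhh ⇒ rrrrrThhhhh   [T ::= r T h]
rrrrrThhhhh ⇒ rrrrrrThhhhhh   [T ::= r T h]
rrrrrrThhhhhh ⇒ rrrrrrrhhhhhhh   [T ::= r h]

T ⇒ rTh ⇒ rrThh ⇒ rrrThhh ⇒ rrrrThhhh ⇒ rrrrrThhhhh ⇒ rrrrrrThhhhhh ⇒ rrrrrrrhhhhhhh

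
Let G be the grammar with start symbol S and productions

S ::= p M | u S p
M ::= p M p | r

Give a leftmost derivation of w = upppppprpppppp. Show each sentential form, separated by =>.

S => uSp => upMp => uppMpp => upppMppp => uppppMpppp => upppppMppppp => uppppppMpppppp => upppppprpppppp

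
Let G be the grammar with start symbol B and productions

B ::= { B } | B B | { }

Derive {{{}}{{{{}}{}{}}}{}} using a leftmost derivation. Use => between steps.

B=>{B}=>{BB}=>{{B}B}=>{{{}}B}=>{{{}}BB}=>{{{}}{B}B}=>{{{}}{{B}}B}=>{{{}}{{BB}}B}=>{{{}}{{BBB}}B}=>{{{}}{{{B}BB}}B}=>{{{}}{{{{}}BB}}B}=>{{{}}{{{{}}{}B}}B}=>{{{}}{{{{}}{}{}}}B}=>{{{}}{{{{}}{}{}}}{}}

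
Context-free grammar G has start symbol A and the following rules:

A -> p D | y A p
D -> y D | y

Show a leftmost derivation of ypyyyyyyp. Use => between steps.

A => yAp => ypDp => ypyDp => ypyyDp => ypyyyDp => ypyyyyDp => ypyyyyyDp => ypyyyyyyp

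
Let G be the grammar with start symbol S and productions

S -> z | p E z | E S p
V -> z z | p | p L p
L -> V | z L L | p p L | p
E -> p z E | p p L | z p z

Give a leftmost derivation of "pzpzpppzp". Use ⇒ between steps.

S ⇒ ESp   [S -> E S p]
ESp ⇒ pzESp   [E -> p z E]
pzESp ⇒ pzpzESp   [E -> p z E]
pzpzESp ⇒ pzpzppLSp   [E -> p p L]
pzpzppLSp ⇒ pzpzppVSp   [L -> V]
pzpzppVSp ⇒ pzpzpppSp   [V -> p]
pzpzpppSp ⇒ pzpzpppzp   [S -> z]

S ⇒ ESp ⇒ pzESp ⇒ pzpzESp ⇒ pzpzppLSp ⇒ pzpzppVSp ⇒ pzpzpppSp ⇒ pzpzpppzp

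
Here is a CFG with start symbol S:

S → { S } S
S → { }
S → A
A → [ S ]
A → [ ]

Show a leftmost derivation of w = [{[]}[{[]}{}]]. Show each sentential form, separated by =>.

S => A   [S → A]
A => [S]   [A → [ S ]]
[S] => [{S}S]   [S → { S } S]
[{S}S] => [{A}S]   [S → A]
[{A}S] => [{[]}S]   [A → [ ]]
[{[]}S] => [{[]}A]   [S → A]
[{[]}A] => [{[]}[S]]   [A → [ S ]]
[{[]}[S]] => [{[]}[{S}S]]   [S → { S } S]
[{[]}[{S}S]] => [{[]}[{A}S]]   [S → A]
[{[]}[{A}S]] => [{[]}[{[]}S]]   [A → [ ]]
[{[]}[{[]}S]] => [{[]}[{[]}{}]]   [S → { }]

S => A => [S] => [{S}S] => [{A}S] => [{[]}S] => [{[]}A] => [{[]}[S]] => [{[]}[{S}S]] => [{[]}[{A}S]] => [{[]}[{[]}S]] => [{[]}[{[]}{}]]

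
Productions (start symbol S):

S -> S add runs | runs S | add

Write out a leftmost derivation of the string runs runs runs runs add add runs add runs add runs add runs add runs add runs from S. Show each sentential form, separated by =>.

S => S add runs   [S -> S add runs]
S add runs => runs S add runs   [S -> runs S]
runs S add runs => runs S add runs add runs   [S -> S add runs]
runs S add runs add runs => runs runs S add runs add runs   [S -> runs S]
runs runs S add runs add runs => runs runs runs S add runs add runs   [S -> runs S]
runs runs runs S add runs add runs => runs runs runs S add runs add runs add runs   [S -> S add runs]
runs runs runs S add runs add runs add runs => runs runs runs S add runs add runs add runs add runs   [S -> S add runs]
runs runs runs S add runs add runs add runs add runs => runs runs runs S add runs add runs add runs add runs add runs   [S -> S add runs]
runs runs runs S add runs add runs add runs add runs add runs => runs runs runs S add runs add runs add runs add runs add runs add runs   [S -> S add runs]
runs runs runs S add runs add runs add runs add runs add runs add runs => runs runs runs runs S add runs add runs add runs add runs add runs add runs   [S -> runs S]
runs runs runs runs S add runs add runs add runs add runs add runs add runs => runs runs runs runs add add runs add runs add runs add runs add runs add runs   [S -> add]

S => S add runs => runs S add runs => runs S add runs add runs => runs runs S add runs add runs => runs runs runs S add runs add runs => runs runs runs S add runs add runs add runs => runs runs runs S add runs add runs add runs add runs => runs runs runs S add runs add runs add runs add runs add runs => runs runs runs S add runs add runs add runs add runs add runs add runs => runs runs runs runs S add runs add runs add runs add runs add runs add runs => runs runs runs runs add add runs add runs add runs add runs add runs add runs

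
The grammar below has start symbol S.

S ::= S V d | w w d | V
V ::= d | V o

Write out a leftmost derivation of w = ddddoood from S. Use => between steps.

S => SVd => SVdVd => VVdVd => dVdVd => dddVd => dddVod => dddVood => dddVoood => ddddoood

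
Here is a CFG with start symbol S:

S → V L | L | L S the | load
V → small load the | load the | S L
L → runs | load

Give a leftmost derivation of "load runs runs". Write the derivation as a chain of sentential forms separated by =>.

S => V L   [S → V L]
V L => S L L   [V → S L]
S L L => load L L   [S → load]
load L L => load runs L   [L → runs]
load runs L => load runs runs   [L → runs]

S => V L => S L L => load L L => load runs L => load runs runs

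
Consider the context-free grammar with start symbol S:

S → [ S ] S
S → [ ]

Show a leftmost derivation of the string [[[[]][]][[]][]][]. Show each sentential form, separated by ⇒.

S ⇒ [S]S ⇒ [[S]S]S ⇒ [[[S]S]S]S ⇒ [[[[]]S]S]S ⇒ [[[[]][]]S]S ⇒ [[[[]][]][S]S]S ⇒ [[[[]][]][[]]S]S ⇒ [[[[]][]][[]][]]S ⇒ [[[[]][]][[]][]][]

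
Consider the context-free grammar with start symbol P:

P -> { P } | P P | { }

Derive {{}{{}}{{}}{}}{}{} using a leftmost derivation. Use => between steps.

P=>PP=>PPP=>{P}PP=>{PP}PP=>{{}P}PP=>{{}PP}PP=>{{}PPP}PP=>{{}{P}PP}PP=>{{}{{}}PP}PP=>{{}{{}}{P}P}PP=>{{}{{}}{{}}P}PP=>{{}{{}}{{}}{}}PP=>{{}{{}}{{}}{}}{}P=>{{}{{}}{{}}{}}{}{}

P => PP   [P -> P P]
PP => PPP   [P -> P P]
PPP => {P}PP   [P -> { P }]
{P}PP => {PP}PP   [P -> P P]
{PP}PP => {{}P}PP   [P -> { }]
{{}P}PP => {{}PP}PP   [P -> P P]
{{}PP}PP => {{}PPP}PP   [P -> P P]
{{}PPP}PP => {{}{P}PP}PP   [P -> { P }]
{{}{P}PP}PP => {{}{{}}PP}PP   [P -> { }]
{{}{{}}PP}PP => {{}{{}}{P}P}PP   [P -> { P }]
{{}{{}}{P}P}PP => {{}{{}}{{}}P}PP   [P -> { }]
{{}{{}}{{}}P}PP => {{}{{}}{{}}{}}PP   [P -> { }]
{{}{{}}{{}}{}}PP => {{}{{}}{{}}{}}{}P   [P -> { }]
{{}{{}}{{}}{}}{}P => {{}{{}}{{}}{}}{}{}   [P -> { }]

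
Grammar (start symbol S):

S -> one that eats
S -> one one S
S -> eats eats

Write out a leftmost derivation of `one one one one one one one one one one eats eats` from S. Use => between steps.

S => one one S   [S -> one one S]
one one S => one one one one S   [S -> one one S]
one one one one S => one one one one one one S   [S -> one one S]
one one one one one one S => one one one one one one one one S   [S -> one one S]
one one one one one one one one S => one one one one one one one one one one S   [S -> one one S]
one one one one one one one one one one S => one one one one one one one one one one eats eats   [S -> eats eats]

S => one one S => one one one one S => one one one one one one S => one one one one one one one one S => one one one one one one one one one one S => one one one one one one one one one one eats eats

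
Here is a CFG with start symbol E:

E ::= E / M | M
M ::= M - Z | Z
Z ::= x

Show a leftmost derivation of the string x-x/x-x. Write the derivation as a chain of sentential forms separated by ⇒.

E ⇒ E/M ⇒ M/M ⇒ M-Z/M ⇒ Z-Z/M ⇒ x-Z/M ⇒ x-x/M ⇒ x-x/M-Z ⇒ x-x/Z-Z ⇒ x-x/x-Z ⇒ x-x/x-x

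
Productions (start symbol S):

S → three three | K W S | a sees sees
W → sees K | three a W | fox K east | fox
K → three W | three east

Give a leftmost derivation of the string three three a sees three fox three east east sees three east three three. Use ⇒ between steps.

S ⇒ K W S   [S → K W S]
K W S ⇒ three W W S   [K → three W]
three W W S ⇒ three three a W W S   [W → three a W]
three three a W W S ⇒ three three a sees K W S   [W → sees K]
three three a sees K W S ⇒ three three a sees three W W S   [K → three W]
three three a sees three W W S ⇒ three three a sees three fox K east W S   [W → fox K east]
three three a sees three fox K east W S ⇒ three three a sees three fox three east east W S   [K → three east]
three three a sees three fox three east east W S ⇒ three three a sees three fox three east east sees K S   [W → sees K]
three three a sees three fox three east east sees K S ⇒ three three a sees three fox three east east sees three east S   [K → three east]
three three a sees three fox three east east sees three east S ⇒ three three a sees three fox three east east sees three east three three   [S → three three]

S ⇒ K W S ⇒ three W W S ⇒ three three a W W S ⇒ three three a sees K W S ⇒ three three a sees three W W S ⇒ three three a sees three fox K east W S ⇒ three three a sees three fox three east east W S ⇒ three three a sees three fox three east east sees K S ⇒ three three a sees three fox three east east sees three east S ⇒ three three a sees three fox three east east sees three east three three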